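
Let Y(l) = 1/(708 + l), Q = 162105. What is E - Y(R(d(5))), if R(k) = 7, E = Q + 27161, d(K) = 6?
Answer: 135325189/715 ≈ 1.8927e+5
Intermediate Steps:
E = 189266 (E = 162105 + 27161 = 189266)
E - Y(R(d(5))) = 189266 - 1/(708 + 7) = 189266 - 1/715 = 135325189/715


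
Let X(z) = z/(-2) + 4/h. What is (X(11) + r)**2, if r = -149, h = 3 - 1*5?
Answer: 97969/4 ≈ 24492.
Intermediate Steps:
h = -2 (h = 3 - 5 = -2)
X(z) = -2 - z/2 (X(z) = z/(-2) + 4/(-2) = z*(-1/2) + 4*(-1/2) = -z/2 - 2 = -2 - z/2)
(X(11) + r)**2 = ((-2 - 1/2*11) - 149)**2 = ((-2 - 11/2) - 149)**2 = (-15/2 - 149)**2 = (-313/2)**2 = 97969/4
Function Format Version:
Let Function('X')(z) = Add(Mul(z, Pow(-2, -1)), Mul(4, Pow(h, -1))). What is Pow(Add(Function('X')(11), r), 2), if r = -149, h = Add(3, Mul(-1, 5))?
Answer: Rational(97969, 4) ≈ 24492.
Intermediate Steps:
h = -2 (h = Add(3, -5) = -2)
Function('X')(z) = Add(-2, Mul(Rational(-1, 2), z)) (Function('X')(z) = Add(Mul(z, Pow(-2, -1)), Mul(4, Pow(-2, -1))) = Add(Mul(z, Rational(-1, 2)), Mul(4, Rational(-1, 2))) = Add(Mul(Rational(-1, 2), z), -2) = Add(-2, Mul(Rational(-1, 2), z)))
Pow(Add(Function('X')(11), r), 2) = Pow(Add(Add(-2, Mul(Rational(-1, 2), 11)), -149), 2) = Pow(Add(Add(-2, Rational(-11, 2)), -149), 2) = Pow(Add(Rational(-15, 2), -149), 2) = Pow(Rational(-313, 2), 2) = Rational(97969, 4)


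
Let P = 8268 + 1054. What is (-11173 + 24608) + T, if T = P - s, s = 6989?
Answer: 15768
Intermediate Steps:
P = 9322
T = 2333 (T = 9322 - 1*6989 = 9322 - 6989 = 2333)
(-11173 + 24608) + T = (-11173 + 24608) + 2333 = 13435 + 2333 = 15768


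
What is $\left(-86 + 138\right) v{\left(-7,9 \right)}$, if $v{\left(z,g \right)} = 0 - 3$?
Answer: $-156$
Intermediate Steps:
$v{\left(z,g \right)} = -3$ ($v{\left(z,g \right)} = 0 - 3 = -3$)
$\left(-86 + 138\right) v{\left(-7,9 \right)} = \left(-86 + 138\right) \left(-3\right) = 52 \left(-3\right) = -156$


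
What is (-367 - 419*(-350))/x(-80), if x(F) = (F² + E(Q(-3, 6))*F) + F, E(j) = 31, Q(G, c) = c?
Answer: 48761/1280 ≈ 38.095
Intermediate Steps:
x(F) = F² + 32*F (x(F) = (F² + 31*F) + F = F² + 32*F)
(-367 - 419*(-350))/x(-80) = (-367 - 419*(-350))/((-80*(32 - 80))) = (-367 + 146650)/((-80*(-48))) = 146283/3840 = 146283*(1/3840) = 48761/1280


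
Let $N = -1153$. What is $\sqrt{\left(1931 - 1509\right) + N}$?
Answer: $i \sqrt{731} \approx 27.037 i$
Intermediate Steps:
$\sqrt{\left(1931 - 1509\right) + N} = \sqrt{\left(1931 - 1509\right) - 1153} = \sqrt{422 - 1153} = \sqrt{-731} = i \sqrt{731}$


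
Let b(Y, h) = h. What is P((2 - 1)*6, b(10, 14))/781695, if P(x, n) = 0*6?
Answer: 0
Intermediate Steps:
P(x, n) = 0
P((2 - 1)*6, b(10, 14))/781695 = 0/781695 = 0*(1/781695) = 0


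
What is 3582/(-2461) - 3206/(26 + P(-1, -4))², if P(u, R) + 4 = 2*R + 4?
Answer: -4525267/398682 ≈ -11.351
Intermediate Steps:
P(u, R) = 2*R (P(u, R) = -4 + (2*R + 4) = -4 + (4 + 2*R) = 2*R)
3582/(-2461) - 3206/(26 + P(-1, -4))² = 3582/(-2461) - 3206/(26 + 2*(-4))² = 3582*(-1/2461) - 3206/(26 - 8)² = -3582/2461 - 3206/(18²) = -3582/2461 - 3206/324 = -3582/2461 - 3206*1/324 = -3582/2461 - 1603/162 = -4525267/398682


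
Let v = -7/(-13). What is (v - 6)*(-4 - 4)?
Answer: 568/13 ≈ 43.692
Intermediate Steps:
v = 7/13 (v = -7*(-1/13) = 7/13 ≈ 0.53846)
(v - 6)*(-4 - 4) = (7/13 - 6)*(-4 - 4) = -71/13*(-8) = 568/13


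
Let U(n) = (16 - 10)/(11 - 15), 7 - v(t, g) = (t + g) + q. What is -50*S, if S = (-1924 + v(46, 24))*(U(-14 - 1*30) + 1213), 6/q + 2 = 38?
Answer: 722235725/6 ≈ 1.2037e+8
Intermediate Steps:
q = 1/6 (q = 6/(-2 + 38) = 6/36 = 6*(1/36) = 1/6 ≈ 0.16667)
v(t, g) = 41/6 - g - t (v(t, g) = 7 - ((t + g) + 1/6) = 7 - ((g + t) + 1/6) = 7 - (1/6 + g + t) = 7 + (-1/6 - g - t) = 41/6 - g - t)
U(n) = -3/2 (U(n) = 6/(-4) = 6*(-1/4) = -3/2)
S = -28889429/12 (S = (-1924 + (41/6 - 1*24 - 1*46))*(-3/2 + 1213) = (-1924 + (41/6 - 24 - 46))*(2423/2) = (-1924 - 379/6)*(2423/2) = -11923/6*2423/2 = -28889429/12 ≈ -2.4075e+6)
-50*S = -50*(-28889429/12) = 722235725/6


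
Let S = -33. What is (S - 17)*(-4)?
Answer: 200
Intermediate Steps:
(S - 17)*(-4) = (-33 - 17)*(-4) = -50*(-4) = 200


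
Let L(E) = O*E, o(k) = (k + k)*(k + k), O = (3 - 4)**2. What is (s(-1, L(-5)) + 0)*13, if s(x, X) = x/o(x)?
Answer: -13/4 ≈ -3.2500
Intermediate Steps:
O = 1 (O = (-1)**2 = 1)
o(k) = 4*k**2 (o(k) = (2*k)*(2*k) = 4*k**2)
L(E) = E (L(E) = 1*E = E)
s(x, X) = 1/(4*x) (s(x, X) = x/((4*x**2)) = x*(1/(4*x**2)) = 1/(4*x))
(s(-1, L(-5)) + 0)*13 = ((1/4)/(-1) + 0)*13 = ((1/4)*(-1) + 0)*13 = (-1/4 + 0)*13 = -1/4*13 = -13/4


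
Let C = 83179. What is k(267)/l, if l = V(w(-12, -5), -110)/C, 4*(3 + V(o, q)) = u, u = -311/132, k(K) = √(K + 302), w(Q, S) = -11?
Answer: -43918512*√569/1895 ≈ -5.5283e+5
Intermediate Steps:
k(K) = √(302 + K)
u = -311/132 (u = -311*1/132 = -311/132 ≈ -2.3561)
V(o, q) = -1895/528 (V(o, q) = -3 + (¼)*(-311/132) = -3 - 311/528 = -1895/528)
l = -1895/43918512 (l = -1895/528/83179 = -1895/528*1/83179 = -1895/43918512 ≈ -4.3148e-5)
k(267)/l = √(302 + 267)/(-1895/43918512) = √569*(-43918512/1895) = -43918512*√569/1895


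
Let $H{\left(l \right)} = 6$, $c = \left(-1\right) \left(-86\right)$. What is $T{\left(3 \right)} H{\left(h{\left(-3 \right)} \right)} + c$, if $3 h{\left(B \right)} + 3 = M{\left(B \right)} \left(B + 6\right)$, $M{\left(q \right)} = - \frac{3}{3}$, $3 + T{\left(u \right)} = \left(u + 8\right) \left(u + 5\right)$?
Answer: $596$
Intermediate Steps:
$T{\left(u \right)} = -3 + \left(5 + u\right) \left(8 + u\right)$ ($T{\left(u \right)} = -3 + \left(u + 8\right) \left(u + 5\right) = -3 + \left(8 + u\right) \left(5 + u\right) = -3 + \left(5 + u\right) \left(8 + u\right)$)
$M{\left(q \right)} = -1$ ($M{\left(q \right)} = \left(-3\right) \frac{1}{3} = -1$)
$c = 86$
$h{\left(B \right)} = -3 - \frac{B}{3}$ ($h{\left(B \right)} = -1 + \frac{\left(-1\right) \left(B + 6\right)}{3} = -1 + \frac{\left(-1\right) \left(6 + B\right)}{3} = -1 + \frac{-6 - B}{3} = -1 - \left(2 + \frac{B}{3}\right) = -3 - \frac{B}{3}$)
$T{\left(3 \right)} H{\left(h{\left(-3 \right)} \right)} + c = \left(37 + 3^{2} + 13 \cdot 3\right) 6 + 86 = \left(37 + 9 + 39\right) 6 + 86 = 85 \cdot 6 + 86 = 510 + 86 = 596$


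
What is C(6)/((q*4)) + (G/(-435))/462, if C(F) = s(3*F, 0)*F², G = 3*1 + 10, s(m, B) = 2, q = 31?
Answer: 3617057/6230070 ≈ 0.58058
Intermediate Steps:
G = 13 (G = 3 + 10 = 13)
C(F) = 2*F²
C(6)/((q*4)) + (G/(-435))/462 = (2*6²)/((31*4)) + (13/(-435))/462 = (2*36)/124 + (13*(-1/435))*(1/462) = 72*(1/124) - 13/435*1/462 = 18/31 - 13/200970 = 3617057/6230070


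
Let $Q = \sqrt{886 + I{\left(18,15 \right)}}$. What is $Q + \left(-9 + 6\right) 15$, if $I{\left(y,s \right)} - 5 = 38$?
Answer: $-45 + \sqrt{929} \approx -14.52$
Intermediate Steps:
$I{\left(y,s \right)} = 43$ ($I{\left(y,s \right)} = 5 + 38 = 43$)
$Q = \sqrt{929}$ ($Q = \sqrt{886 + 43} = \sqrt{929} \approx 30.479$)
$Q + \left(-9 + 6\right) 15 = \sqrt{929} + \left(-9 + 6\right) 15 = \sqrt{929} - 45 = -45 + \sqrt{929}$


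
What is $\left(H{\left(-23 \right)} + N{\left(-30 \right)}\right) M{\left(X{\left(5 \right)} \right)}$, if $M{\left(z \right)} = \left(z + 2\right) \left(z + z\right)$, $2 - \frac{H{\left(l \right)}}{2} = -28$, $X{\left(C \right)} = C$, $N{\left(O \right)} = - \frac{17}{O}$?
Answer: $\frac{12719}{3} \approx 4239.7$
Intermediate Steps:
$H{\left(l \right)} = 60$ ($H{\left(l \right)} = 4 - -56 = 4 + 56 = 60$)
$M{\left(z \right)} = 2 z \left(2 + z\right)$ ($M{\left(z \right)} = \left(2 + z\right) 2 z = 2 z \left(2 + z\right)$)
$\left(H{\left(-23 \right)} + N{\left(-30 \right)}\right) M{\left(X{\left(5 \right)} \right)} = \left(60 - \frac{17}{-30}\right) 2 \cdot 5 \left(2 + 5\right) = \left(60 - - \frac{17}{30}\right) 2 \cdot 5 \cdot 7 = \left(60 + \frac{17}{30}\right) 70 = \frac{1817}{30} \cdot 70 = \frac{12719}{3}$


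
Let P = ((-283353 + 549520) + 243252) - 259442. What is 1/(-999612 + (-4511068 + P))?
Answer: -1/5260703 ≈ -1.9009e-7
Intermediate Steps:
P = 249977 (P = (266167 + 243252) - 259442 = 509419 - 259442 = 249977)
1/(-999612 + (-4511068 + P)) = 1/(-999612 + (-4511068 + 249977)) = 1/(-999612 - 4261091) = 1/(-5260703) = -1/5260703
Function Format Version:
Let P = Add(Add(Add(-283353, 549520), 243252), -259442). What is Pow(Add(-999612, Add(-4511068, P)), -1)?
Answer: Rational(-1, 5260703) ≈ -1.9009e-7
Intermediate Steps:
P = 249977 (P = Add(Add(266167, 243252), -259442) = Add(509419, -259442) = 249977)
Pow(Add(-999612, Add(-4511068, P)), -1) = Pow(Add(-999612, Add(-4511068, 249977)), -1) = Pow(Add(-999612, -4261091), -1) = Pow(-5260703, -1) = Rational(-1, 5260703)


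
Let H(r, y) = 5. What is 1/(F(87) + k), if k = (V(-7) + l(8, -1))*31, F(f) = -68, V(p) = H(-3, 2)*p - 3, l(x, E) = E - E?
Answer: -1/1246 ≈ -0.00080257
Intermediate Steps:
l(x, E) = 0
V(p) = -3 + 5*p (V(p) = 5*p - 3 = -3 + 5*p)
k = -1178 (k = ((-3 + 5*(-7)) + 0)*31 = ((-3 - 35) + 0)*31 = (-38 + 0)*31 = -38*31 = -1178)
1/(F(87) + k) = 1/(-68 - 1178) = 1/(-1246) = -1/1246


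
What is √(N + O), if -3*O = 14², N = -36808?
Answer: 2*I*√82965/3 ≈ 192.02*I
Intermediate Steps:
O = -196/3 (O = -⅓*14² = -⅓*196 = -196/3 ≈ -65.333)
√(N + O) = √(-36808 - 196/3) = √(-110620/3) = 2*I*√82965/3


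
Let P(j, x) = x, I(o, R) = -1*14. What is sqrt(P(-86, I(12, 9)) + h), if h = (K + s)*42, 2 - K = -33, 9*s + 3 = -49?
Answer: 2*sqrt(2730)/3 ≈ 34.833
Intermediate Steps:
s = -52/9 (s = -1/3 + (1/9)*(-49) = -1/3 - 49/9 = -52/9 ≈ -5.7778)
I(o, R) = -14
K = 35 (K = 2 - 1*(-33) = 2 + 33 = 35)
h = 3682/3 (h = (35 - 52/9)*42 = (263/9)*42 = 3682/3 ≈ 1227.3)
sqrt(P(-86, I(12, 9)) + h) = sqrt(-14 + 3682/3) = sqrt(3640/3) = 2*sqrt(2730)/3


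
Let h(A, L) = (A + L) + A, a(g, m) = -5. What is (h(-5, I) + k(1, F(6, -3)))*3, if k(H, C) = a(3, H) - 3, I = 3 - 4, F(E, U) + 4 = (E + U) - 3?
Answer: -57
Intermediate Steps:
F(E, U) = -7 + E + U (F(E, U) = -4 + ((E + U) - 3) = -4 + (-3 + E + U) = -7 + E + U)
I = -1
h(A, L) = L + 2*A
k(H, C) = -8 (k(H, C) = -5 - 3 = -8)
(h(-5, I) + k(1, F(6, -3)))*3 = ((-1 + 2*(-5)) - 8)*3 = ((-1 - 10) - 8)*3 = (-11 - 8)*3 = -19*3 = -57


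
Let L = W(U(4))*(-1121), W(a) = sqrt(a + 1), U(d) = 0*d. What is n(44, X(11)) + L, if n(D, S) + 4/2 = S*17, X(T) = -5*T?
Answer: -2058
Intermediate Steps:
n(D, S) = -2 + 17*S (n(D, S) = -2 + S*17 = -2 + 17*S)
U(d) = 0
W(a) = sqrt(1 + a)
L = -1121 (L = sqrt(1 + 0)*(-1121) = sqrt(1)*(-1121) = 1*(-1121) = -1121)
n(44, X(11)) + L = (-2 + 17*(-5*11)) - 1121 = (-2 + 17*(-55)) - 1121 = (-2 - 935) - 1121 = -937 - 1121 = -2058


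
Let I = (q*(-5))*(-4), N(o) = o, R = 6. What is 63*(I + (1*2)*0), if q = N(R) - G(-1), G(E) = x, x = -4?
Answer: 12600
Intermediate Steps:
G(E) = -4
q = 10 (q = 6 - 1*(-4) = 6 + 4 = 10)
I = 200 (I = (10*(-5))*(-4) = -50*(-4) = 200)
63*(I + (1*2)*0) = 63*(200 + (1*2)*0) = 63*(200 + 2*0) = 63*(200 + 0) = 63*200 = 12600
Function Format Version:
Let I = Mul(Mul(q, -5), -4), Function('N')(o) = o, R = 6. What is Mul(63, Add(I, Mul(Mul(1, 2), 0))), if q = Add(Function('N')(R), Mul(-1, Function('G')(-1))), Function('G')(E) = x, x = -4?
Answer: 12600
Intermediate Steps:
Function('G')(E) = -4
q = 10 (q = Add(6, Mul(-1, -4)) = Add(6, 4) = 10)
I = 200 (I = Mul(Mul(10, -5), -4) = Mul(-50, -4) = 200)
Mul(63, Add(I, Mul(Mul(1, 2), 0))) = Mul(63, Add(200, Mul(Mul(1, 2), 0))) = Mul(63, Add(200, Mul(2, 0))) = Mul(63, Add(200, 0)) = Mul(63, 200) = 12600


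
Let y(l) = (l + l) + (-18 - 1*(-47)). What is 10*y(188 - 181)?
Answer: 430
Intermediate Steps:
y(l) = 29 + 2*l (y(l) = 2*l + (-18 + 47) = 2*l + 29 = 29 + 2*l)
10*y(188 - 181) = 10*(29 + 2*(188 - 181)) = 10*(29 + 2*7) = 10*(29 + 14) = 10*43 = 430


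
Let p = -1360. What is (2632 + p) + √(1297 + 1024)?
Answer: 1272 + √2321 ≈ 1320.2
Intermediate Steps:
(2632 + p) + √(1297 + 1024) = (2632 - 1360) + √(1297 + 1024) = 1272 + √2321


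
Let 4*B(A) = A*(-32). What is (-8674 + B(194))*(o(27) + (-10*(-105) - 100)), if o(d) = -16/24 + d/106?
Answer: -1543967497/159 ≈ -9.7105e+6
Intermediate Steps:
B(A) = -8*A (B(A) = (A*(-32))/4 = (-32*A)/4 = -8*A)
o(d) = -⅔ + d/106 (o(d) = -16*1/24 + d*(1/106) = -⅔ + d/106)
(-8674 + B(194))*(o(27) + (-10*(-105) - 100)) = (-8674 - 8*194)*((-⅔ + (1/106)*27) + (-10*(-105) - 100)) = (-8674 - 1552)*((-⅔ + 27/106) + (1050 - 100)) = -10226*(-131/318 + 950) = -10226*301969/318 = -1543967497/159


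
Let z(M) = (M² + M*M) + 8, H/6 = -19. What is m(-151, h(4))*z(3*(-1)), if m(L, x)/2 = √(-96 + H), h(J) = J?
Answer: 52*I*√210 ≈ 753.55*I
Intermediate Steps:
H = -114 (H = 6*(-19) = -114)
z(M) = 8 + 2*M² (z(M) = (M² + M²) + 8 = 2*M² + 8 = 8 + 2*M²)
m(L, x) = 2*I*√210 (m(L, x) = 2*√(-96 - 114) = 2*√(-210) = 2*(I*√210) = 2*I*√210)
m(-151, h(4))*z(3*(-1)) = (2*I*√210)*(8 + 2*(3*(-1))²) = (2*I*√210)*(8 + 2*(-3)²) = (2*I*√210)*(8 + 2*9) = (2*I*√210)*(8 + 18) = (2*I*√210)*26 = 52*I*√210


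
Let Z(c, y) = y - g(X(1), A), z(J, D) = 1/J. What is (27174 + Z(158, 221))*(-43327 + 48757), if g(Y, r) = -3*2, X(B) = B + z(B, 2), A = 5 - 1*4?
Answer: 148787430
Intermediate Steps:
A = 1 (A = 5 - 4 = 1)
X(B) = B + 1/B
g(Y, r) = -6
Z(c, y) = 6 + y (Z(c, y) = y - 1*(-6) = y + 6 = 6 + y)
(27174 + Z(158, 221))*(-43327 + 48757) = (27174 + (6 + 221))*(-43327 + 48757) = (27174 + 227)*5430 = 27401*5430 = 148787430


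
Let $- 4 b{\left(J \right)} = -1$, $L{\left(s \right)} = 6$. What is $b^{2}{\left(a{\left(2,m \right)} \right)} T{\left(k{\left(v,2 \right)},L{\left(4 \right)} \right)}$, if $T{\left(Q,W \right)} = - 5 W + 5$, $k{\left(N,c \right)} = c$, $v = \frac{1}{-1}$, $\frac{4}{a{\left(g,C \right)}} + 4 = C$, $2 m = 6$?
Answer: $- \frac{25}{16} \approx -1.5625$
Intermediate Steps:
$m = 3$ ($m = \frac{1}{2} \cdot 6 = 3$)
$a{\left(g,C \right)} = \frac{4}{-4 + C}$
$b{\left(J \right)} = \frac{1}{4}$ ($b{\left(J \right)} = \left(- \frac{1}{4}\right) \left(-1\right) = \frac{1}{4}$)
$v = -1$
$T{\left(Q,W \right)} = 5 - 5 W$
$b^{2}{\left(a{\left(2,m \right)} \right)} T{\left(k{\left(v,2 \right)},L{\left(4 \right)} \right)} = \frac{5 - 30}{16} = \frac{1}{16} \left(-25\right) = - \frac{25}{16}$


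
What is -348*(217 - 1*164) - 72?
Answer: -18516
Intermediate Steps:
-348*(217 - 1*164) - 72 = -348*(217 - 164) - 72 = -348*53 - 72 = -18444 - 72 = -18516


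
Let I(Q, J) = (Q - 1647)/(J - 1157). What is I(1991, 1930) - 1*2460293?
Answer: -1901806145/773 ≈ -2.4603e+6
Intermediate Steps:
I(Q, J) = (-1647 + Q)/(-1157 + J)
I(1991, 1930) - 1*2460293 = (-1647 + 1991)/(-1157 + 1930) - 1*2460293 = 344/773 - 2460293 = -1901806145/773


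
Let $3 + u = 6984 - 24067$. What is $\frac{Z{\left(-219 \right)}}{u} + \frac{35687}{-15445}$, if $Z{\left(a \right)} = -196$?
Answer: $- \frac{303360431}{131946635} \approx -2.2991$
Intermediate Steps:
$u = -17086$ ($u = -3 + \left(6984 - 24067\right) = -3 - 17083 = -17086$)
$\frac{Z{\left(-219 \right)}}{u} + \frac{35687}{-15445} = - \frac{196}{-17086} + \frac{35687}{-15445} = \left(-196\right) \left(- \frac{1}{17086}\right) + 35687 \left(- \frac{1}{15445}\right) = \frac{98}{8543} - \frac{35687}{15445} = - \frac{303360431}{131946635}$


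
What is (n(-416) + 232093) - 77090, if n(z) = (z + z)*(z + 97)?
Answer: 420411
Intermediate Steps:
n(z) = 2*z*(97 + z) (n(z) = (2*z)*(97 + z) = 2*z*(97 + z))
(n(-416) + 232093) - 77090 = (2*(-416)*(97 - 416) + 232093) - 77090 = (2*(-416)*(-319) + 232093) - 77090 = (265408 + 232093) - 77090 = 497501 - 77090 = 420411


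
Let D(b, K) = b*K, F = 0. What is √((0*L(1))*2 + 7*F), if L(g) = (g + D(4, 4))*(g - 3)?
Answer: 0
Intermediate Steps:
D(b, K) = K*b
L(g) = (-3 + g)*(16 + g) (L(g) = (g + 4*4)*(g - 3) = (g + 16)*(-3 + g) = (16 + g)*(-3 + g) = (-3 + g)*(16 + g))
√((0*L(1))*2 + 7*F) = √((0*(-48 + 1² + 13*1))*2 + 7*0) = √((0*(-48 + 1 + 13))*2 + 0) = √((0*(-34))*2 + 0) = √(0*2 + 0) = √(0 + 0) = √0 = 0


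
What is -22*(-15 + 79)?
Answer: -1408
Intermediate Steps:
-22*(-15 + 79) = -22*64 = -1408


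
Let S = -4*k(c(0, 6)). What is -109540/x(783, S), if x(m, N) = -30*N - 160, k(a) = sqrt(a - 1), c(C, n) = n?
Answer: -10954/29 - 16431*sqrt(5)/58 ≈ -1011.2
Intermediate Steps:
k(a) = sqrt(-1 + a)
S = -4*sqrt(5) (S = -4*sqrt(-1 + 6) = -4*sqrt(5) ≈ -8.9443)
x(m, N) = -160 - 30*N
-109540/x(783, S) = -109540/(-160 - (-120)*sqrt(5)) = -109540/(-160 + 120*sqrt(5))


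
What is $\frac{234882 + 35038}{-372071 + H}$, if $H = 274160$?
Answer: $- \frac{269920}{97911} \approx -2.7568$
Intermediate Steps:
$\frac{234882 + 35038}{-372071 + H} = \frac{234882 + 35038}{-372071 + 274160} = \frac{269920}{-97911} = 269920 \left(- \frac{1}{97911}\right) = - \frac{269920}{97911}$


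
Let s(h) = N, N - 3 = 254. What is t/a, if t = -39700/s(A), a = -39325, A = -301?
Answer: 1588/404261 ≈ 0.0039282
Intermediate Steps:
N = 257 (N = 3 + 254 = 257)
s(h) = 257
t = -39700/257 ≈ -154.47
t/a = -39700/257/(-39325) = -39700/257*(-1/39325) = 1588/404261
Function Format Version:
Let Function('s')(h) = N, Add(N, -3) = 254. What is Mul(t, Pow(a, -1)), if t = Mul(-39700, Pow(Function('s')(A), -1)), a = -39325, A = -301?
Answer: Rational(1588, 404261) ≈ 0.0039282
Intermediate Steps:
N = 257 (N = Add(3, 254) = 257)
Function('s')(h) = 257
t = Rational(-39700, 257) (t = Mul(-39700, Pow(257, -1)) = Mul(-39700, Rational(1, 257)) = Rational(-39700, 257) ≈ -154.47)
Mul(t, Pow(a, -1)) = Mul(Rational(-39700, 257), Pow(-39325, -1)) = Mul(Rational(-39700, 257), Rational(-1, 39325)) = Rational(1588, 404261)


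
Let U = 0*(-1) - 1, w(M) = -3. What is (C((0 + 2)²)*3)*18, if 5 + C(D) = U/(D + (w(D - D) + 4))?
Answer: -1404/5 ≈ -280.80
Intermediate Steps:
U = -1 (U = 0 - 1 = -1)
C(D) = -5 - 1/(1 + D) (C(D) = -5 - 1/(D + (-3 + 4)) = -5 - 1/(D + 1) = -5 - 1/(1 + D))
(C((0 + 2)²)*3)*18 = (((-6 - 5*(0 + 2)²)/(1 + (0 + 2)²))*3)*18 = (((-6 - 5*2²)/(1 + 2²))*3)*18 = (((-6 - 5*4)/(1 + 4))*3)*18 = (((-6 - 20)/5)*3)*18 = (((⅕)*(-26))*3)*18 = -26/5*3*18 = -78/5*18 = -1404/5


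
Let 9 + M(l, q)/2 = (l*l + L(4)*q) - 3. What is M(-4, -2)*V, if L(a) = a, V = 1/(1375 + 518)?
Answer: -8/1893 ≈ -0.0042261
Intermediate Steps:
V = 1/1893 ≈ 0.00052826
M(l, q) = -24 + 2*l² + 8*q (M(l, q) = -18 + 2*((l*l + 4*q) - 3) = -18 + 2*((l² + 4*q) - 3) = -18 + 2*(-3 + l² + 4*q) = -18 + (-6 + 2*l² + 8*q) = -24 + 2*l² + 8*q)
M(-4, -2)*V = (-24 + 2*(-4)² + 8*(-2))*(1/1893) = (-24 + 2*16 - 16)*(1/1893) = (-24 + 32 - 16)*(1/1893) = -8*1/1893 = -8/1893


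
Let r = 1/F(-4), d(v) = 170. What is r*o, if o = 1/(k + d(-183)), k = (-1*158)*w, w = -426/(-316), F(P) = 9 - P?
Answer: -1/559 ≈ -0.0017889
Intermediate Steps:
w = 213/158 (w = -426*(-1/316) = 213/158 ≈ 1.3481)
r = 1/13 (r = 1/(9 - 1*(-4)) = 1/(9 + 4) = 1/13 ≈ 0.076923)
k = -213 (k = -1*158*(213/158) = -158*213/158 = -213)
o = -1/43 (o = 1/(-213 + 170) = 1/(-43) = -1/43 ≈ -0.023256)
r*o = (1/13)*(-1/43) = -1/559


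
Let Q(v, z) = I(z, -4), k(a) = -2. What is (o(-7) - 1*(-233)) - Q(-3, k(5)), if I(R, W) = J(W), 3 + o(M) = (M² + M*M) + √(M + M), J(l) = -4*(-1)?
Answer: 324 + I*√14 ≈ 324.0 + 3.7417*I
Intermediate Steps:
J(l) = 4
o(M) = -3 + 2*M² + √2*√M (o(M) = -3 + ((M² + M*M) + √(M + M)) = -3 + ((M² + M²) + √(2*M)) = -3 + (2*M² + √2*√M) = -3 + 2*M² + √2*√M)
I(R, W) = 4
Q(v, z) = 4
(o(-7) - 1*(-233)) - Q(-3, k(5)) = ((-3 + 2*(-7)² + √2*√(-7)) - 1*(-233)) - 1*4 = ((-3 + 2*49 + √2*(I*√7)) + 233) - 4 = ((-3 + 98 + I*√14) + 233) - 4 = ((95 + I*√14) + 233) - 4 = (328 + I*√14) - 4 = 324 + I*√14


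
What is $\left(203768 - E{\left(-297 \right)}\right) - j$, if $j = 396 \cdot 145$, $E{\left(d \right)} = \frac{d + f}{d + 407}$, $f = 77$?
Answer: $146350$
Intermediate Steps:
$E{\left(d \right)} = \frac{77 + d}{407 + d}$ ($E{\left(d \right)} = \frac{d + 77}{d + 407} = \frac{77 + d}{407 + d}$)
$j = 57420$
$\left(203768 - E{\left(-297 \right)}\right) - j = \left(203768 - \frac{77 - 297}{407 - 297}\right) - 57420 = \left(203768 - \frac{1}{110} \left(-220\right)\right) - 57420 = \left(203768 - -2\right) - 57420 = \left(203768 + 2\right) - 57420 = 203770 - 57420 = 146350$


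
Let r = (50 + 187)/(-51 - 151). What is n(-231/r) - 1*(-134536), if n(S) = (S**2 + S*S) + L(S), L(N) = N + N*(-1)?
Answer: 1323493008/6241 ≈ 2.1206e+5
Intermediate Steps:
r = -237/202 (r = 237/(-202) = 237*(-1/202) = -237/202 ≈ -1.1733)
L(N) = 0 (L(N) = N - N = 0)
n(S) = 2*S**2 (n(S) = (S**2 + S*S) + 0 = (S**2 + S**2) + 0 = 2*S**2 + 0 = 2*S**2)
n(-231/r) - 1*(-134536) = 2*(-231/(-237/202))**2 - 1*(-134536) = 2*(-231*(-202/237))**2 + 134536 = 2*(15554/79)**2 + 134536 = 2*(241926916/6241) + 134536 = 483853832/6241 + 134536 = 1323493008/6241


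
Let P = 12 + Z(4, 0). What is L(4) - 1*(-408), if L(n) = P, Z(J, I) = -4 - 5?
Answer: 411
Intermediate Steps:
Z(J, I) = -9
P = 3 (P = 12 - 9 = 3)
L(n) = 3
L(4) - 1*(-408) = 3 - 1*(-408) = 3 + 408 = 411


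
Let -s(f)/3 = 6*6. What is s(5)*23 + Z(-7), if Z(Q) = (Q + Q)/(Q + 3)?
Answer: -4961/2 ≈ -2480.5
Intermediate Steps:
Z(Q) = 2*Q/(3 + Q) (Z(Q) = (2*Q)/(3 + Q) = 2*Q/(3 + Q))
s(f) = -108 (s(f) = -18*6 = -3*36 = -108)
s(5)*23 + Z(-7) = -108*23 + 2*(-7)/(3 - 7) = -2484 + 2*(-7)/(-4) = -2484 + 2*(-7)*(-¼) = -2484 + 7/2 = -4961/2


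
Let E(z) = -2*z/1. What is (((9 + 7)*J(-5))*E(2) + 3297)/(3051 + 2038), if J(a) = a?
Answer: 3617/5089 ≈ 0.71075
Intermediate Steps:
E(z) = -2*z
(((9 + 7)*J(-5))*E(2) + 3297)/(3051 + 2038) = (((9 + 7)*(-5))*(-2*2) + 3297)/(3051 + 2038) = ((16*(-5))*(-4) + 3297)/5089 = (-80*(-4) + 3297)*(1/5089) = (320 + 3297)*(1/5089) = 3617*(1/5089) = 3617/5089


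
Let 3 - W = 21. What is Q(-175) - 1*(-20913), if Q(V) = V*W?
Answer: 24063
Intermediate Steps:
W = -18 (W = 3 - 1*21 = 3 - 21 = -18)
Q(V) = -18*V (Q(V) = V*(-18) = -18*V)
Q(-175) - 1*(-20913) = -18*(-175) - 1*(-20913) = 3150 + 20913 = 24063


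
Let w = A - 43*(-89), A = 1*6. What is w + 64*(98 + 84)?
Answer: 15481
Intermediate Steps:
A = 6
w = 3833 (w = 6 - 43*(-89) = 6 + 3827 = 3833)
w + 64*(98 + 84) = 3833 + 64*(98 + 84) = 3833 + 64*182 = 3833 + 11648 = 15481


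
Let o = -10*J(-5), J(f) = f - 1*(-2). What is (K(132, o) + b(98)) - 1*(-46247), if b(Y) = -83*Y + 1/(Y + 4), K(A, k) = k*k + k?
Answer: 3982387/102 ≈ 39043.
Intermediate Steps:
J(f) = 2 + f (J(f) = f + 2 = 2 + f)
o = 30 (o = -10*(2 - 5) = -10*(-3) = 30)
K(A, k) = k + k² (K(A, k) = k² + k = k + k²)
b(Y) = 1/(4 + Y) - 83*Y (b(Y) = -83*Y + 1/(4 + Y) = 1/(4 + Y) - 83*Y)
(K(132, o) + b(98)) - 1*(-46247) = (30*(1 + 30) + (1 - 332*98 - 83*98²)/(4 + 98)) - 1*(-46247) = (30*31 + (1 - 32536 - 83*9604)/102) + 46247 = (930 + (1 - 32536 - 797132)/102) + 46247 = (930 + (1/102)*(-829667)) + 46247 = (930 - 829667/102) + 46247 = -734807/102 + 46247 = 3982387/102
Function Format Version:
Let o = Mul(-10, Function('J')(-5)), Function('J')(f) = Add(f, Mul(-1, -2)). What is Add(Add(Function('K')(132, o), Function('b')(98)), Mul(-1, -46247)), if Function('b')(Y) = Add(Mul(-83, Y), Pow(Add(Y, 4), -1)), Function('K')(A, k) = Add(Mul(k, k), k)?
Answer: Rational(3982387, 102) ≈ 39043.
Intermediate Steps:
Function('J')(f) = Add(2, f) (Function('J')(f) = Add(f, 2) = Add(2, f))
o = 30 (o = Mul(-10, Add(2, -5)) = Mul(-10, -3) = 30)
Function('K')(A, k) = Add(k, Pow(k, 2)) (Function('K')(A, k) = Add(Pow(k, 2), k) = Add(k, Pow(k, 2)))
Function('b')(Y) = Add(Pow(Add(4, Y), -1), Mul(-83, Y)) (Function('b')(Y) = Add(Mul(-83, Y), Pow(Add(4, Y), -1)) = Add(Pow(Add(4, Y), -1), Mul(-83, Y)))
Add(Add(Function('K')(132, o), Function('b')(98)), Mul(-1, -46247)) = Add(Add(Mul(30, Add(1, 30)), Mul(Pow(Add(4, 98), -1), Add(1, Mul(-332, 98), Mul(-83, Pow(98, 2))))), Mul(-1, -46247)) = Add(Add(Mul(30, 31), Mul(Pow(102, -1), Add(1, -32536, Mul(-83, 9604)))), 46247) = Add(Add(930, Mul(Rational(1, 102), Add(1, -32536, -797132))), 46247) = Add(Add(930, Mul(Rational(1, 102), -829667)), 46247) = Add(Add(930, Rational(-829667, 102)), 46247) = Add(Rational(-734807, 102), 46247) = Rational(3982387, 102)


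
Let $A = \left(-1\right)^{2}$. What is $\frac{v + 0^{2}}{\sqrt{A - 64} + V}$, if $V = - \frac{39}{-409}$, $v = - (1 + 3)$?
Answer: $- \frac{5317}{878352} + \frac{167281 i \sqrt{7}}{878352} \approx -0.0060534 + 0.50388 i$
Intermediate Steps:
$A = 1$
$v = -4$ ($v = \left(-1\right) 4 = -4$)
$V = \frac{39}{409}$ ($V = \left(-39\right) \left(- \frac{1}{409}\right) = \frac{39}{409} \approx 0.095355$)
$\frac{v + 0^{2}}{\sqrt{A - 64} + V} = \frac{-4 + 0^{2}}{\sqrt{1 - 64} + \frac{39}{409}} = \frac{-4 + 0}{\sqrt{-63} + \frac{39}{409}} = - \frac{4}{3 i \sqrt{7} + \frac{39}{409}} = - \frac{4}{\frac{39}{409} + 3 i \sqrt{7}}$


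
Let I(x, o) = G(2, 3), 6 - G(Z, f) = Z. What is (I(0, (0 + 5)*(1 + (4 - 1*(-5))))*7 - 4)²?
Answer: 576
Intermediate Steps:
G(Z, f) = 6 - Z
I(x, o) = 4 (I(x, o) = 6 - 1*2 = 6 - 2 = 4)
(I(0, (0 + 5)*(1 + (4 - 1*(-5))))*7 - 4)² = (4*7 - 4)² = (28 - 4)² = 24² = 576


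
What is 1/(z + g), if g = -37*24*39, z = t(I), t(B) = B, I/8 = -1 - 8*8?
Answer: -1/35152 ≈ -2.8448e-5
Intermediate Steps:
I = -520 (I = 8*(-1 - 8*8) = 8*(-1 - 64) = 8*(-65) = -520)
z = -520
g = -34632 (g = -888*39 = -34632)
1/(z + g) = 1/(-520 - 34632) = 1/(-35152) = -1/35152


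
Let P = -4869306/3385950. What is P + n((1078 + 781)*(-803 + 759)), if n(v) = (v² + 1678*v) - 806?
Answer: 3698208584611099/564325 ≈ 6.5533e+9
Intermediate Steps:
n(v) = -806 + v² + 1678*v
P = -811551/564325 (P = -4869306/3385950 = -1*811551/564325 = -811551/564325 ≈ -1.4381)
P + n((1078 + 781)*(-803 + 759)) = -811551/564325 + (-806 + ((1078 + 781)*(-803 + 759))² + 1678*((1078 + 781)*(-803 + 759))) = -811551/564325 + (-806 + (1859*(-44))² + 1678*(1859*(-44))) = -811551/564325 + (-806 + (-81796)² + 1678*(-81796)) = -811551/564325 + (-806 + 6690585616 - 137253688) = -811551/564325 + 6553331122 = 3698208584611099/564325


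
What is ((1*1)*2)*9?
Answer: 18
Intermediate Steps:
((1*1)*2)*9 = (1*2)*9 = 2*9 = 18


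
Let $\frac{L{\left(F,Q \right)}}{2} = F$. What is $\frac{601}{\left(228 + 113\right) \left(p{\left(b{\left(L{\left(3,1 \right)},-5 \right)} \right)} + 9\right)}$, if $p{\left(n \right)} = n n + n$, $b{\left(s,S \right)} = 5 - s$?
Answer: $\frac{601}{3069} \approx 0.19583$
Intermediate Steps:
$L{\left(F,Q \right)} = 2 F$
$p{\left(n \right)} = n + n^{2}$ ($p{\left(n \right)} = n^{2} + n = n + n^{2}$)
$\frac{601}{\left(228 + 113\right) \left(p{\left(b{\left(L{\left(3,1 \right)},-5 \right)} \right)} + 9\right)} = \frac{601}{\left(228 + 113\right) \left(\left(5 - 2 \cdot 3\right) \left(1 + \left(5 - 2 \cdot 3\right)\right) + 9\right)} = \frac{601}{341 \left(\left(5 - 6\right) \left(1 + \left(5 - 6\right)\right) + 9\right)} = \frac{601}{341 \left(- (1 - 1) + 9\right)} = \frac{601}{341 \left(\left(-1\right) 0 + 9\right)} = \frac{601}{341 \left(0 + 9\right)} = \frac{601}{341 \cdot 9} = \frac{601}{3069}$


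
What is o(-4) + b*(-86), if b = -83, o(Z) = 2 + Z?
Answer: 7136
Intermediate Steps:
o(-4) + b*(-86) = (2 - 4) - 83*(-86) = -2 + 7138 = 7136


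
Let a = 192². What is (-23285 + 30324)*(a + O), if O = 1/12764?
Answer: 3312075430783/12764 ≈ 2.5949e+8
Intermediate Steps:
a = 36864
O = 1/12764 ≈ 7.8345e-5
(-23285 + 30324)*(a + O) = (-23285 + 30324)*(36864 + 1/12764) = 7039*(470532097/12764) = 3312075430783/12764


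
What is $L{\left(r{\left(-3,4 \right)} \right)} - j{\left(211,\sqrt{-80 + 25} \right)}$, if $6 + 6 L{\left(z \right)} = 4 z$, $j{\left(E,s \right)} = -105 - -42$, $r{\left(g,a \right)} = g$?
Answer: $60$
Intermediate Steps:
$j{\left(E,s \right)} = -63$ ($j{\left(E,s \right)} = -105 + 42 = -63$)
$L{\left(z \right)} = -1 + \frac{2 z}{3}$ ($L{\left(z \right)} = -1 + \frac{4 z}{6} = -1 + \frac{2 z}{3}$)
$L{\left(r{\left(-3,4 \right)} \right)} - j{\left(211,\sqrt{-80 + 25} \right)} = \left(-1 + \frac{2}{3} \left(-3\right)\right) - -63 = \left(-1 - 2\right) + 63 = -3 + 63 = 60$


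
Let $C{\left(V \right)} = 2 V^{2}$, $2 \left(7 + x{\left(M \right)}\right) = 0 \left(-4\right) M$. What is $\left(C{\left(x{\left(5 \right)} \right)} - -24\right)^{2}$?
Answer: $14884$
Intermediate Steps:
$x{\left(M \right)} = -7$ ($x{\left(M \right)} = -7 + \frac{0 \left(-4\right) M}{2} = -7 + \frac{0 M}{2} = -7 + \frac{1}{2} \cdot 0 = -7 + 0 = -7$)
$\left(C{\left(x{\left(5 \right)} \right)} - -24\right)^{2} = \left(2 \left(-7\right)^{2} - -24\right)^{2} = \left(2 \cdot 49 + \left(-33 + 57\right)\right)^{2} = \left(98 + 24\right)^{2} = 122^{2} = 14884$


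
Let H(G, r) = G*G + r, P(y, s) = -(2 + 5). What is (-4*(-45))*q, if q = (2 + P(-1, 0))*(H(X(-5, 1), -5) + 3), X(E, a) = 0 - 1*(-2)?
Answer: -1800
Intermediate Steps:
X(E, a) = 2 (X(E, a) = 0 + 2 = 2)
P(y, s) = -7 (P(y, s) = -1*7 = -7)
H(G, r) = r + G² (H(G, r) = G² + r = r + G²)
q = -10 (q = (2 - 7)*((-5 + 2²) + 3) = -5*((-5 + 4) + 3) = -5*(-1 + 3) = -5*2 = -10)
(-4*(-45))*q = -4*(-45)*(-10) = 180*(-10) = -1800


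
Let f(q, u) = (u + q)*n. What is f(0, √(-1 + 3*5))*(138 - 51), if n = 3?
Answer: 261*√14 ≈ 976.57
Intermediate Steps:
f(q, u) = 3*q + 3*u (f(q, u) = (u + q)*3 = (q + u)*3 = 3*q + 3*u)
f(0, √(-1 + 3*5))*(138 - 51) = (3*0 + 3*√(-1 + 3*5))*(138 - 51) = (0 + 3*√(-1 + 15))*87 = (0 + 3*√14)*87 = (3*√14)*87 = 261*√14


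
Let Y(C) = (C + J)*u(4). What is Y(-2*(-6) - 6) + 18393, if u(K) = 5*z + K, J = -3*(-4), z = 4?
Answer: 18825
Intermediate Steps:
J = 12
u(K) = 20 + K (u(K) = 5*4 + K = 20 + K)
Y(C) = 288 + 24*C (Y(C) = (C + 12)*(20 + 4) = (12 + C)*24 = 288 + 24*C)
Y(-2*(-6) - 6) + 18393 = (288 + 24*(-2*(-6) - 6)) + 18393 = (288 + 24*(12 - 6)) + 18393 = (288 + 24*6) + 18393 = (288 + 144) + 18393 = 432 + 18393 = 18825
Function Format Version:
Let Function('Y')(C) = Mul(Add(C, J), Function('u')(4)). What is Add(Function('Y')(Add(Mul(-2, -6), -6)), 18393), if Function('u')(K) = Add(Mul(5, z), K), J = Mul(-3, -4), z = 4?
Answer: 18825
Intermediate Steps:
J = 12
Function('u')(K) = Add(20, K) (Function('u')(K) = Add(Mul(5, 4), K) = Add(20, K))
Function('Y')(C) = Add(288, Mul(24, C)) (Function('Y')(C) = Mul(Add(C, 12), Add(20, 4)) = Mul(Add(12, C), 24) = Add(288, Mul(24, C)))
Add(Function('Y')(Add(Mul(-2, -6), -6)), 18393) = Add(Add(288, Mul(24, Add(Mul(-2, -6), -6))), 18393) = Add(Add(288, Mul(24, Add(12, -6))), 18393) = Add(Add(288, Mul(24, 6)), 18393) = Add(Add(288, 144), 18393) = Add(432, 18393) = 18825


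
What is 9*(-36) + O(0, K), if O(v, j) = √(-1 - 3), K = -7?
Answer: -324 + 2*I ≈ -324.0 + 2.0*I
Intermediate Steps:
O(v, j) = 2*I (O(v, j) = √(-4) = 2*I)
9*(-36) + O(0, K) = 9*(-36) + 2*I = -324 + 2*I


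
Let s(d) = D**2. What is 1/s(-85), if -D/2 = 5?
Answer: 1/100 ≈ 0.010000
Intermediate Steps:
D = -10 (D = -2*5 = -10)
s(d) = 100 (s(d) = (-10)**2 = 100)
1/s(-85) = 1/100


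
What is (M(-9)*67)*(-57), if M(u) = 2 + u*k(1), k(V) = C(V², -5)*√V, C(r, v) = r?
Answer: 26733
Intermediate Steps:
k(V) = V^(5/2) (k(V) = V²*√V = V^(5/2))
M(u) = 2 + u (M(u) = 2 + u*1^(5/2) = 2 + u*1 = 2 + u)
(M(-9)*67)*(-57) = ((2 - 9)*67)*(-57) = -7*67*(-57) = -469*(-57) = 26733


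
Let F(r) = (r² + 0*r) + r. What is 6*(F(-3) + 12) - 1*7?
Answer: 101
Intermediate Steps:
F(r) = r + r² (F(r) = (r² + 0) + r = r² + r = r + r²)
6*(F(-3) + 12) - 1*7 = 6*(-3*(1 - 3) + 12) - 1*7 = 6*(-3*(-2) + 12) - 7 = 6*(6 + 12) - 7 = 6*18 - 7 = 108 - 7 = 101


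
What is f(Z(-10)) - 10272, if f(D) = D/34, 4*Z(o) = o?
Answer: -698501/68 ≈ -10272.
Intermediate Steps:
Z(o) = o/4
f(D) = D/34 (f(D) = D*(1/34) = D/34)
f(Z(-10)) - 10272 = ((1/4)*(-10))/34 - 10272 = (1/34)*(-5/2) - 10272 = -5/68 - 10272 = -698501/68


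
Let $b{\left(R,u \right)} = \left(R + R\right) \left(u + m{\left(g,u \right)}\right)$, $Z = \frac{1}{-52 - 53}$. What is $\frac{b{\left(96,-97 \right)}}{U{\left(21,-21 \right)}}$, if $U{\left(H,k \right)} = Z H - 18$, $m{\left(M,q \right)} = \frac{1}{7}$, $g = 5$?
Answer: $\frac{650880}{637} \approx 1021.8$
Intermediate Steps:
$m{\left(M,q \right)} = \frac{1}{7}$
$Z = - \frac{1}{105}$ ($Z = \frac{1}{-105} = - \frac{1}{105} \approx -0.0095238$)
$U{\left(H,k \right)} = -18 - \frac{H}{105}$ ($U{\left(H,k \right)} = - \frac{H}{105} - 18 = -18 - \frac{H}{105}$)
$b{\left(R,u \right)} = 2 R \left(\frac{1}{7} + u\right)$ ($b{\left(R,u \right)} = \left(R + R\right) \left(u + \frac{1}{7}\right) = 2 R \left(\frac{1}{7} + u\right)$)
$\frac{b{\left(96,-97 \right)}}{U{\left(21,-21 \right)}} = \frac{\frac{2}{7} \cdot 96 \left(1 + 7 \left(-97\right)\right)}{-18 - \frac{1}{5}} = \frac{\frac{2}{7} \cdot 96 \left(1 - 679\right)}{-18 - \frac{1}{5}} = \frac{\frac{2}{7} \cdot 96 \left(-678\right)}{- \frac{91}{5}} = \left(- \frac{130176}{7}\right) \left(- \frac{5}{91}\right) = \frac{650880}{637}$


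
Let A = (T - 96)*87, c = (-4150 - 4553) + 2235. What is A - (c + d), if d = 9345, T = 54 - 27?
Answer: -8880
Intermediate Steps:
T = 27
c = -6468 (c = -8703 + 2235 = -6468)
A = -6003 (A = (27 - 96)*87 = -69*87 = -6003)
A - (c + d) = -6003 - (-6468 + 9345) = -6003 - 1*2877 = -6003 - 2877 = -8880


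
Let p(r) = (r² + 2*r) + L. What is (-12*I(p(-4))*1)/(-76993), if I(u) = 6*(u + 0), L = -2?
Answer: 432/76993 ≈ 0.0056109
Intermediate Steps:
p(r) = -2 + r² + 2*r (p(r) = (r² + 2*r) - 2 = -2 + r² + 2*r)
I(u) = 6*u
(-12*I(p(-4))*1)/(-76993) = (-72*(-2 + (-4)² + 2*(-4))*1)/(-76993) = (-72*(-2 + 16 - 8)*1)*(-1/76993) = (-72*6*1)*(-1/76993) = (-12*36*1)*(-1/76993) = -432*1*(-1/76993) = -432*(-1/76993) = 432/76993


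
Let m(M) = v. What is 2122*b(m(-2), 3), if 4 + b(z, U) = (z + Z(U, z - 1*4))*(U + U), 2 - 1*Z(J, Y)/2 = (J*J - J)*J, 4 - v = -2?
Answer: -339520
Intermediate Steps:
v = 6 (v = 4 - 1*(-2) = 4 + 2 = 6)
Z(J, Y) = 4 - 2*J*(J² - J) (Z(J, Y) = 4 - 2*(J*J - J)*J = 4 - 2*(J² - J)*J = 4 - 2*J*(J² - J))
m(M) = 6
b(z, U) = -4 + 2*U*(4 + z - 2*U³ + 2*U²) (b(z, U) = -4 + (z + (4 - 2*U³ + 2*U²))*(U + U) = -4 + (4 + z - 2*U³ + 2*U²)*(2*U) = -4 + 2*U*(4 + z - 2*U³ + 2*U²))
2122*b(m(-2), 3) = 2122*(-4 + 2*3*6 + 4*3*(2 + 3² - 1*3³)) = 2122*(-4 + 36 + 4*3*(2 + 9 - 1*27)) = 2122*(-4 + 36 + 4*3*(2 + 9 - 27)) = 2122*(-4 + 36 + 4*3*(-16)) = 2122*(-4 + 36 - 192) = 2122*(-160) = -339520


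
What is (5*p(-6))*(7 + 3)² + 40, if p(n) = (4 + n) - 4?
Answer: -2960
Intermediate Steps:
p(n) = n
(5*p(-6))*(7 + 3)² + 40 = (5*(-6))*(7 + 3)² + 40 = -30*10² + 40 = -30*100 + 40 = -3000 + 40 = -2960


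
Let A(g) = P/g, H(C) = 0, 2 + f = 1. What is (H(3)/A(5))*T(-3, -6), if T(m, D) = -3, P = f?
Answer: 0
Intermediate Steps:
f = -1 (f = -2 + 1 = -1)
P = -1
A(g) = -1/g
(H(3)/A(5))*T(-3, -6) = (0/((-1/5)))*(-3) = (0/((-1*1/5)))*(-3) = (0/(-1/5))*(-3) = (0*(-5))*(-3) = 0*(-3) = 0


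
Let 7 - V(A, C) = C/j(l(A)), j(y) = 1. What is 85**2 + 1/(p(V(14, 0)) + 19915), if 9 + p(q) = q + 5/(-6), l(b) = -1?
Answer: 863192431/119473 ≈ 7225.0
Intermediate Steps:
V(A, C) = 7 - C (V(A, C) = 7 - C/1 = 7 - C)
p(q) = -59/6 + q (p(q) = -9 + (q + 5/(-6)) = -9 + (q + 5*(-1/6)) = -9 + (q - 5/6) = -9 + (-5/6 + q) = -59/6 + q)
85**2 + 1/(p(V(14, 0)) + 19915) = 85**2 + 1/((-59/6 + (7 - 1*0)) + 19915) = 7225 + 1/((-59/6 + (7 + 0)) + 19915) = 7225 + 1/((-59/6 + 7) + 19915) = 7225 + 1/(-17/6 + 19915) = 7225 + 1/(119473/6) = 7225 + 6/119473 = 863192431/119473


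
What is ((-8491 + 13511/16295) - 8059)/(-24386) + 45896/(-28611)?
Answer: -10522195261991/11369149350570 ≈ -0.92550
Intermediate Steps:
((-8491 + 13511/16295) - 8059)/(-24386) + 45896/(-28611) = ((-8491 + 13511*(1/16295)) - 8059)*(-1/24386) + 45896*(-1/28611) = ((-8491 + 13511/16295) - 8059)*(-1/24386) - 45896/28611 = (-138347334/16295 - 8059)*(-1/24386) - 45896/28611 = -269668739/16295*(-1/24386) - 45896/28611 = 269668739/397369870 - 45896/28611 = -10522195261991/11369149350570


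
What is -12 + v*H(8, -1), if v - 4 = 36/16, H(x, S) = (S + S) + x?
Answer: 51/2 ≈ 25.500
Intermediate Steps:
H(x, S) = x + 2*S (H(x, S) = 2*S + x = x + 2*S)
v = 25/4 (v = 4 + 36/16 = 4 + 36*(1/16) = 4 + 9/4 = 25/4 ≈ 6.2500)
-12 + v*H(8, -1) = -12 + 25*(8 + 2*(-1))/4 = -12 + 25*(8 - 2)/4 = -12 + (25/4)*6 = -12 + 75/2 = 51/2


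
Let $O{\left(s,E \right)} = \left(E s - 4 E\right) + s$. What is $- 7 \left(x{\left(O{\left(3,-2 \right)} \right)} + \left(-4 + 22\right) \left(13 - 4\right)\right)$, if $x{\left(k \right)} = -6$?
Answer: $-1092$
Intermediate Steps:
$O{\left(s,E \right)} = s - 4 E + E s$ ($O{\left(s,E \right)} = \left(- 4 E + E s\right) + s = s - 4 E + E s$)
$- 7 \left(x{\left(O{\left(3,-2 \right)} \right)} + \left(-4 + 22\right) \left(13 - 4\right)\right) = - 7 \left(-6 + \left(-4 + 22\right) \left(13 - 4\right)\right) = - 7 \left(-6 + 18 \cdot 9\right) = - 7 \left(-6 + 162\right) = \left(-7\right) 156 = -1092$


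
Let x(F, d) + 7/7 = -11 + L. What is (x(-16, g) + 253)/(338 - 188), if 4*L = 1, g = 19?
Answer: 193/120 ≈ 1.6083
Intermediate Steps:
L = 1/4 (L = (1/4)*1 = 1/4 ≈ 0.25000)
x(F, d) = -47/4 (x(F, d) = -1 + (-11 + 1/4) = -1 - 43/4 = -47/4)
(x(-16, g) + 253)/(338 - 188) = (-47/4 + 253)/(338 - 188) = (965/4)/150 = (965/4)*(1/150) = 193/120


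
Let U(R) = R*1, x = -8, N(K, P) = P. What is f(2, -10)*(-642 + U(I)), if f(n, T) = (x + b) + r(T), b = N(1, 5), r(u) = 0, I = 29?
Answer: 1839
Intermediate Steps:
b = 5
U(R) = R
f(n, T) = -3 (f(n, T) = (-8 + 5) + 0 = -3 + 0 = -3)
f(2, -10)*(-642 + U(I)) = -3*(-642 + 29) = -3*(-613) = 1839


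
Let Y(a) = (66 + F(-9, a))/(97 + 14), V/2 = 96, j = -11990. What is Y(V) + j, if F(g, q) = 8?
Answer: -35968/3 ≈ -11989.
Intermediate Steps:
V = 192 (V = 2*96 = 192)
Y(a) = ⅔ (Y(a) = (66 + 8)/(97 + 14) = 74/111 = 74*(1/111) = ⅔)
Y(V) + j = ⅔ - 11990 = -35968/3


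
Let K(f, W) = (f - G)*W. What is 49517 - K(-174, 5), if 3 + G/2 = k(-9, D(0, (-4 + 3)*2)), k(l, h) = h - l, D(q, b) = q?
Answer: 50447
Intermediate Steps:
G = 12 (G = -6 + 2*(0 - 1*(-9)) = -6 + 2*(0 + 9) = -6 + 2*9 = -6 + 18 = 12)
K(f, W) = W*(-12 + f) (K(f, W) = (f - 1*12)*W = (f - 12)*W = (-12 + f)*W = W*(-12 + f))
49517 - K(-174, 5) = 49517 - 5*(-12 - 174) = 49517 - 5*(-186) = 49517 - 1*(-930) = 49517 + 930 = 50447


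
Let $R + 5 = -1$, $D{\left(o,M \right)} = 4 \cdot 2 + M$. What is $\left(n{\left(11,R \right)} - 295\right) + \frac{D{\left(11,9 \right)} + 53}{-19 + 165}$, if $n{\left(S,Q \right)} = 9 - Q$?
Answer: $- \frac{20405}{73} \approx -279.52$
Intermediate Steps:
$D{\left(o,M \right)} = 8 + M$
$R = -6$ ($R = -5 - 1 = -6$)
$\left(n{\left(11,R \right)} - 295\right) + \frac{D{\left(11,9 \right)} + 53}{-19 + 165} = \left(\left(9 - -6\right) - 295\right) + \frac{\left(8 + 9\right) + 53}{-19 + 165} = \left(\left(9 + 6\right) - 295\right) + \frac{17 + 53}{146} = \left(15 - 295\right) + 70 \cdot \frac{1}{146} = -280 + \frac{35}{73} = - \frac{20405}{73}$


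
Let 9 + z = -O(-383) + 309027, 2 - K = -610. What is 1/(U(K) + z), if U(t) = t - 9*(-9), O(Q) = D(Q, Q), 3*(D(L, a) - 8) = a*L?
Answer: 3/782420 ≈ 3.8343e-6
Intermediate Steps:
K = 612 (K = 2 - 1*(-610) = 2 + 610 = 612)
D(L, a) = 8 + L*a/3 (D(L, a) = 8 + (a*L)/3 = 8 + (L*a)/3 = 8 + L*a/3)
O(Q) = 8 + Q²/3 (O(Q) = 8 + Q*Q/3 = 8 + Q²/3)
z = 780341/3 (z = -9 + (-(8 + (⅓)*(-383)²) + 309027) = -9 + (-(8 + (⅓)*146689) + 309027) = -9 + (-(8 + 146689/3) + 309027) = -9 + (-1*146713/3 + 309027) = -9 + (-146713/3 + 309027) = -9 + 780368/3 = 780341/3 ≈ 2.6011e+5)
U(t) = 81 + t (U(t) = t + 81 = 81 + t)
1/(U(K) + z) = 1/((81 + 612) + 780341/3) = 1/(693 + 780341/3) = 1/(782420/3) = 3/782420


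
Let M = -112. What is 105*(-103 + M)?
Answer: -22575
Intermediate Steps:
105*(-103 + M) = 105*(-103 - 112) = 105*(-215) = -22575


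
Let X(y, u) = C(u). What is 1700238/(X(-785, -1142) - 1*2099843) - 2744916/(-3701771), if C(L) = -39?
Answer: -264946010793/3886641145511 ≈ -0.068168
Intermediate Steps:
X(y, u) = -39
1700238/(X(-785, -1142) - 1*2099843) - 2744916/(-3701771) = 1700238/(-39 - 1*2099843) - 2744916/(-3701771) = 1700238/(-39 - 2099843) - 2744916*(-1/3701771) = 1700238/(-2099882) + 2744916/3701771 = 1700238*(-1/2099882) + 2744916/3701771 = -850119/1049941 + 2744916/3701771 = -264946010793/3886641145511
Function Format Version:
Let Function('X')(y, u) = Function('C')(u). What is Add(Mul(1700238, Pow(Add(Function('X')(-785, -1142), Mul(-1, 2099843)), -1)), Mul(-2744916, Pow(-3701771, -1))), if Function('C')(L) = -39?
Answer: Rational(-264946010793, 3886641145511) ≈ -0.068168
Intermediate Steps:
Function('X')(y, u) = -39
Add(Mul(1700238, Pow(Add(Function('X')(-785, -1142), Mul(-1, 2099843)), -1)), Mul(-2744916, Pow(-3701771, -1))) = Add(Mul(1700238, Pow(Add(-39, Mul(-1, 2099843)), -1)), Mul(-2744916, Pow(-3701771, -1))) = Add(Mul(1700238, Pow(Add(-39, -2099843), -1)), Mul(-2744916, Rational(-1, 3701771))) = Add(Mul(1700238, Pow(-2099882, -1)), Rational(2744916, 3701771)) = Add(Mul(1700238, Rational(-1, 2099882)), Rational(2744916, 3701771)) = Add(Rational(-850119, 1049941), Rational(2744916, 3701771)) = Rational(-264946010793, 3886641145511)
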